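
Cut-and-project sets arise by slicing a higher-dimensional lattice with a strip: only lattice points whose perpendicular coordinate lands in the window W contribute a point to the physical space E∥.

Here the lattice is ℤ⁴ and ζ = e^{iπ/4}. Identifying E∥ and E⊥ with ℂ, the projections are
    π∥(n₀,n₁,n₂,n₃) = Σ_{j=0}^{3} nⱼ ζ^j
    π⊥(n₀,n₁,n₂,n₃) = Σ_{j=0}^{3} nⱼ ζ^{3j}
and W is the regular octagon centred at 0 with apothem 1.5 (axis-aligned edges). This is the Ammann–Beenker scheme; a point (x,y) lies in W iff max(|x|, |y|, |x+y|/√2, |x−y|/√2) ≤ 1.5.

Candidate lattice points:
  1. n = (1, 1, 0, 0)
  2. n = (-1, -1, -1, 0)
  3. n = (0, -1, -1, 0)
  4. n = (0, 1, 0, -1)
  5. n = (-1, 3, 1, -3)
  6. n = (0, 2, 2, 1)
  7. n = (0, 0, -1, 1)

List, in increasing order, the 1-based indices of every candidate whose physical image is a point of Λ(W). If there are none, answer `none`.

π⊥(n) = n₀ + n₁ζ³ + n₂ζ⁶ + n₃ζ⁹ where ζ = e^{iπ/4}.
candidate 1: n = (1, 1, 0, 0) → π⊥ ≈ (+0.29289, +0.70711); max(|x|,|y|,|x±y|/√2) = 0.70711 ≤ 1.5 ⇒ ∈ W
candidate 2: n = (-1, -1, -1, 0) → π⊥ ≈ (-0.29289, +0.29289); max(|x|,|y|,|x±y|/√2) = 0.41421 ≤ 1.5 ⇒ ∈ W
candidate 3: n = (0, -1, -1, 0) → π⊥ ≈ (+0.70711, +0.29289); max(|x|,|y|,|x±y|/√2) = 0.70711 ≤ 1.5 ⇒ ∈ W
candidate 4: n = (0, 1, 0, -1) → π⊥ ≈ (-1.41421, +0.00000); max(|x|,|y|,|x±y|/√2) = 1.41421 ≤ 1.5 ⇒ ∈ W
candidate 5: n = (-1, 3, 1, -3) → π⊥ ≈ (-5.24264, -1.00000); max(|x|,|y|,|x±y|/√2) = 5.24264 > 1.5 ⇒ ∉ W
candidate 6: n = (0, 2, 2, 1) → π⊥ ≈ (-0.70711, +0.12132); max(|x|,|y|,|x±y|/√2) = 0.70711 ≤ 1.5 ⇒ ∈ W
candidate 7: n = (0, 0, -1, 1) → π⊥ ≈ (+0.70711, +1.70711); max(|x|,|y|,|x±y|/√2) = 1.70711 > 1.5 ⇒ ∉ W

1, 2, 3, 4, 6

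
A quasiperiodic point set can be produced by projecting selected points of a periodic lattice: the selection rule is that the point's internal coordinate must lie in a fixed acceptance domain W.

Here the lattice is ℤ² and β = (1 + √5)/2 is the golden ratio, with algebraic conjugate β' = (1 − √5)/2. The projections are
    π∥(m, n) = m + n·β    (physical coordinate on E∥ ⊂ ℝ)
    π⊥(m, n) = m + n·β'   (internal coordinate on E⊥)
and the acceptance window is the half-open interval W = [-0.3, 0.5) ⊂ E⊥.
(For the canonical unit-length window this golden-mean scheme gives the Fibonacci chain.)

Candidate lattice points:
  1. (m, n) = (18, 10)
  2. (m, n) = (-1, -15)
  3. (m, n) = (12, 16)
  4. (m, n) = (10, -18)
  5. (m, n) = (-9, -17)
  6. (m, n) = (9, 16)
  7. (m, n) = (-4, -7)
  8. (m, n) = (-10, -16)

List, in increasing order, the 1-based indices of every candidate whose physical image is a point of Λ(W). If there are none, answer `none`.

Numerically β ≈ 1.61803 and β' = −1/β ≈ -0.61803.
[1] lift (18,10): star map gives 11.81966; window check -0.3 ≤ 11.81966 < 0.5 is false → out
[2] lift (-1,-15): star map gives 8.27051; window check -0.3 ≤ 8.27051 < 0.5 is false → out
[3] lift (12,16): star map gives 2.11146; window check -0.3 ≤ 2.11146 < 0.5 is false → out
[4] lift (10,-18): star map gives 21.12461; window check -0.3 ≤ 21.12461 < 0.5 is false → out
[5] lift (-9,-17): star map gives 1.50658; window check -0.3 ≤ 1.50658 < 0.5 is false → out
[6] lift (9,16): star map gives -0.88854; window check -0.3 ≤ -0.88854 < 0.5 is false → out
[7] lift (-4,-7): star map gives 0.32624; window check -0.3 ≤ 0.32624 < 0.5 is true → IN Λ
[8] lift (-10,-16): star map gives -0.11146; window check -0.3 ≤ -0.11146 < 0.5 is true → IN Λ

7, 8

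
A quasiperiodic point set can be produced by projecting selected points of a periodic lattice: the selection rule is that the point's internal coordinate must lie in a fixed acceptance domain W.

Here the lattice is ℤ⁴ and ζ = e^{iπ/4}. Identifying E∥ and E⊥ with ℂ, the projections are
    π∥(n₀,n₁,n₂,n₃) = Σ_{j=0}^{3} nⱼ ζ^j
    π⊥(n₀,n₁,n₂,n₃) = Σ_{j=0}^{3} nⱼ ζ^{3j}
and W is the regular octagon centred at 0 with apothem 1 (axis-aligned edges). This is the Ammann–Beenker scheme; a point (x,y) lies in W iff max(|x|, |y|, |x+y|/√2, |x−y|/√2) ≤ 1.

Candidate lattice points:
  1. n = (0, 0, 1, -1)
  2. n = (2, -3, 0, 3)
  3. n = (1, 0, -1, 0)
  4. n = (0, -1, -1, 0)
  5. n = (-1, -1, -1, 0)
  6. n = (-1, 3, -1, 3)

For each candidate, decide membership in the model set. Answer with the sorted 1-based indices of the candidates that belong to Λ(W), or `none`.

With ζ = e^{iπ/4} the internal vectors are ζ^0,ζ^3,ζ^6,ζ^9.
#1 (0, 0, 1, -1): internal (-0.707107, -1.707107); octagon support 1.707107 vs apothem 1 → ∉ W
#2 (2, -3, 0, 3): internal (6.242641, 0.000000); octagon support 6.242641 vs apothem 1 → ∉ W
#3 (1, 0, -1, 0): internal (1.000000, 1.000000); octagon support 1.414214 vs apothem 1 → ∉ W
#4 (0, -1, -1, 0): internal (0.707107, 0.292893); octagon support 0.707107 vs apothem 1 → ∈ W
#5 (-1, -1, -1, 0): internal (-0.292893, 0.292893); octagon support 0.414214 vs apothem 1 → ∈ W
#6 (-1, 3, -1, 3): internal (-1.000000, 5.242641); octagon support 5.242641 vs apothem 1 → ∉ W

4, 5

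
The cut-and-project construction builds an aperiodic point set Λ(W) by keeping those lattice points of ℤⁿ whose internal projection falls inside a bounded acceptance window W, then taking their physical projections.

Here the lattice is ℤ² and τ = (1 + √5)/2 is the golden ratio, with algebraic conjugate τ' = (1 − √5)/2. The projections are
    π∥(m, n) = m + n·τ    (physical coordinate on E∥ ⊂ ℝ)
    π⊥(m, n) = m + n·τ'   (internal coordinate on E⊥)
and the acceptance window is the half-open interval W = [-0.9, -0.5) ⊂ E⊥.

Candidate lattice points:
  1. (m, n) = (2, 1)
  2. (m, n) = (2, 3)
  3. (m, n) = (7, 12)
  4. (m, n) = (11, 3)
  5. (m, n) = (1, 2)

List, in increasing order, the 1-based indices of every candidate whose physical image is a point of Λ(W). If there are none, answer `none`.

none

Numerically τ ≈ 1.618034 and τ' = −1/τ ≈ -0.618034.
[1] lift (2,1): star map gives 1.381966; window check -0.9 ≤ 1.381966 < -0.5 is false → out
[2] lift (2,3): star map gives 0.145898; window check -0.9 ≤ 0.145898 < -0.5 is false → out
[3] lift (7,12): star map gives -0.416408; window check -0.9 ≤ -0.416408 < -0.5 is false → out
[4] lift (11,3): star map gives 9.145898; window check -0.9 ≤ 9.145898 < -0.5 is false → out
[5] lift (1,2): star map gives -0.236068; window check -0.9 ≤ -0.236068 < -0.5 is false → out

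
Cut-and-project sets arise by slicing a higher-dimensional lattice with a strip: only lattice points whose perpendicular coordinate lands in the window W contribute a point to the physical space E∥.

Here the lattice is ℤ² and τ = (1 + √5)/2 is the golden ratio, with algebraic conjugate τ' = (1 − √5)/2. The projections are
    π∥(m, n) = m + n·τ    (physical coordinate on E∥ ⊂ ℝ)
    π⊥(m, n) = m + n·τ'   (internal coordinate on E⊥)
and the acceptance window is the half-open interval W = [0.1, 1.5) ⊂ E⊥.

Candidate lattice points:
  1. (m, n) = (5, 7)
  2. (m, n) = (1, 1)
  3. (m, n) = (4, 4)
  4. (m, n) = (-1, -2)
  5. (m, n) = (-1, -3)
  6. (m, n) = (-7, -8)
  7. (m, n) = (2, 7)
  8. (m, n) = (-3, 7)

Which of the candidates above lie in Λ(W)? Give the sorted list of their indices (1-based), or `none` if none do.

Compute τ' = (1−√5)/2 = -0.6180, so π⊥(m,n) = m -0.6180·n.
[1] lift (5,7): star map gives 0.6738; window check 0.1 ≤ 0.6738 < 1.5 is true → IN Λ
[2] lift (1,1): star map gives 0.3820; window check 0.1 ≤ 0.3820 < 1.5 is true → IN Λ
[3] lift (4,4): star map gives 1.5279; window check 0.1 ≤ 1.5279 < 1.5 is false → out
[4] lift (-1,-2): star map gives 0.2361; window check 0.1 ≤ 0.2361 < 1.5 is true → IN Λ
[5] lift (-1,-3): star map gives 0.8541; window check 0.1 ≤ 0.8541 < 1.5 is true → IN Λ
[6] lift (-7,-8): star map gives -2.0557; window check 0.1 ≤ -2.0557 < 1.5 is false → out
[7] lift (2,7): star map gives -2.3262; window check 0.1 ≤ -2.3262 < 1.5 is false → out
[8] lift (-3,7): star map gives -7.3262; window check 0.1 ≤ -7.3262 < 1.5 is false → out

1, 2, 4, 5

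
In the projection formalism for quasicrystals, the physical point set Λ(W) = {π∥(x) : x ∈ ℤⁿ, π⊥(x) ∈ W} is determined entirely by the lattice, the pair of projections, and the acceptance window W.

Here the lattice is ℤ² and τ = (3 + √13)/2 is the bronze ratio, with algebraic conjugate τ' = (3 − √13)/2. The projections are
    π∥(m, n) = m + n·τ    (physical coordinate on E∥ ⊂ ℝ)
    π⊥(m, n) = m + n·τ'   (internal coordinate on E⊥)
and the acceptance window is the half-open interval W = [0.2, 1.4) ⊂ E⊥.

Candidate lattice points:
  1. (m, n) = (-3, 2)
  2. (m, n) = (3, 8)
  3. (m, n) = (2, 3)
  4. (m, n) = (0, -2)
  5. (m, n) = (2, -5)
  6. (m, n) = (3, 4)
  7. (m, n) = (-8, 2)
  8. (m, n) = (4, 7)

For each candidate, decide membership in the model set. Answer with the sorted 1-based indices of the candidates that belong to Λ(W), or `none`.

2, 3, 4

Compute τ' = (3−√13)/2 = -0.30278, so π⊥(m,n) = m -0.30278·n.
candidate 1: (m,n)=(-3,2) → π∥ = -3+2·τ ≈ 3.60555, π⊥ = -3+2·τ' ≈ -3.60555 ∉ [0.2, 1.4) ⇒ out
candidate 2: (m,n)=(3,8) → π∥ = 3+8·τ ≈ 29.42221, π⊥ = 3+8·τ' ≈ 0.57779 ∈ [0.2, 1.4) ⇒ IN Λ
candidate 3: (m,n)=(2,3) → π∥ = 2+3·τ ≈ 11.90833, π⊥ = 2+3·τ' ≈ 1.09167 ∈ [0.2, 1.4) ⇒ IN Λ
candidate 4: (m,n)=(0,-2) → π∥ = 0-2·τ ≈ -6.60555, π⊥ = 0-2·τ' ≈ 0.60555 ∈ [0.2, 1.4) ⇒ IN Λ
candidate 5: (m,n)=(2,-5) → π∥ = 2-5·τ ≈ -14.51388, π⊥ = 2-5·τ' ≈ 3.51388 ∉ [0.2, 1.4) ⇒ out
candidate 6: (m,n)=(3,4) → π∥ = 3+4·τ ≈ 16.21110, π⊥ = 3+4·τ' ≈ 1.78890 ∉ [0.2, 1.4) ⇒ out
candidate 7: (m,n)=(-8,2) → π∥ = -8+2·τ ≈ -1.39445, π⊥ = -8+2·τ' ≈ -8.60555 ∉ [0.2, 1.4) ⇒ out
candidate 8: (m,n)=(4,7) → π∥ = 4+7·τ ≈ 27.11943, π⊥ = 4+7·τ' ≈ 1.88057 ∉ [0.2, 1.4) ⇒ out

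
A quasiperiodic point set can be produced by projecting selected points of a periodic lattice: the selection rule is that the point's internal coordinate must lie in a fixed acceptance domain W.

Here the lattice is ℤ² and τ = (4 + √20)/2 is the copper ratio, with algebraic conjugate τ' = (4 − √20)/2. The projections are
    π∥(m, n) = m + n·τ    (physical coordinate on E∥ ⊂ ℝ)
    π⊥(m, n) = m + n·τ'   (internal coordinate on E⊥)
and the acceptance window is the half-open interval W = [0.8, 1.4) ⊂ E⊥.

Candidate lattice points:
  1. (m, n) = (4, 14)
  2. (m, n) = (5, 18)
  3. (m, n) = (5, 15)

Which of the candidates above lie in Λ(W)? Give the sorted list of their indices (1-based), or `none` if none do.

none

Numerically τ ≈ 4.236068 and τ' = −1/τ ≈ -0.236068.
candidate 1: (m,n)=(4,14) → π∥ = 4+14·τ ≈ 63.304952, π⊥ = 4+14·τ' ≈ 0.695048 ∉ [0.8, 1.4) ⇒ out
candidate 2: (m,n)=(5,18) → π∥ = 5+18·τ ≈ 81.249224, π⊥ = 5+18·τ' ≈ 0.750776 ∉ [0.8, 1.4) ⇒ out
candidate 3: (m,n)=(5,15) → π∥ = 5+15·τ ≈ 68.541020, π⊥ = 5+15·τ' ≈ 1.458980 ∉ [0.8, 1.4) ⇒ out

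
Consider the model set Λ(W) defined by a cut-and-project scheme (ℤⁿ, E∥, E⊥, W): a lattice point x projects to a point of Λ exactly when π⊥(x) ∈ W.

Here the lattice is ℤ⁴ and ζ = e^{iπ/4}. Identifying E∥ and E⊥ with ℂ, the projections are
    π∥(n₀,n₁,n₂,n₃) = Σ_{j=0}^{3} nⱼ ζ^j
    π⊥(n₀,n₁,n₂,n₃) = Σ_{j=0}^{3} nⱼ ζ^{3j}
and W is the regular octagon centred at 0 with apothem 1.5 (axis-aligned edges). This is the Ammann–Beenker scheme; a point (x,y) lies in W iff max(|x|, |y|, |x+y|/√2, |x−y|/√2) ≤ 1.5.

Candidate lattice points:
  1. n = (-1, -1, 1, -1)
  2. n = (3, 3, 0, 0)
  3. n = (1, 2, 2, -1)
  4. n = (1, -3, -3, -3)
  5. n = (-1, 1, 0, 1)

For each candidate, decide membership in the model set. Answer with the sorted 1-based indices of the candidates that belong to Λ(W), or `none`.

π⊥(n) = n₀ + n₁ζ³ + n₂ζ⁶ + n₃ζ⁹ where ζ = e^{iπ/4}.
candidate 1: n = (-1, -1, 1, -1) → π⊥ ≈ (-1.000000, -2.414214); max(|x|,|y|,|x±y|/√2) = 2.414214 > 1.5 ⇒ ∉ W
candidate 2: n = (3, 3, 0, 0) → π⊥ ≈ (+0.878680, +2.121320); max(|x|,|y|,|x±y|/√2) = 2.121320 > 1.5 ⇒ ∉ W
candidate 3: n = (1, 2, 2, -1) → π⊥ ≈ (-1.121320, -1.292893); max(|x|,|y|,|x±y|/√2) = 1.707107 > 1.5 ⇒ ∉ W
candidate 4: n = (1, -3, -3, -3) → π⊥ ≈ (+1.000000, -1.242641); max(|x|,|y|,|x±y|/√2) = 1.585786 > 1.5 ⇒ ∉ W
candidate 5: n = (-1, 1, 0, 1) → π⊥ ≈ (-1.000000, +1.414214); max(|x|,|y|,|x±y|/√2) = 1.707107 > 1.5 ⇒ ∉ W

none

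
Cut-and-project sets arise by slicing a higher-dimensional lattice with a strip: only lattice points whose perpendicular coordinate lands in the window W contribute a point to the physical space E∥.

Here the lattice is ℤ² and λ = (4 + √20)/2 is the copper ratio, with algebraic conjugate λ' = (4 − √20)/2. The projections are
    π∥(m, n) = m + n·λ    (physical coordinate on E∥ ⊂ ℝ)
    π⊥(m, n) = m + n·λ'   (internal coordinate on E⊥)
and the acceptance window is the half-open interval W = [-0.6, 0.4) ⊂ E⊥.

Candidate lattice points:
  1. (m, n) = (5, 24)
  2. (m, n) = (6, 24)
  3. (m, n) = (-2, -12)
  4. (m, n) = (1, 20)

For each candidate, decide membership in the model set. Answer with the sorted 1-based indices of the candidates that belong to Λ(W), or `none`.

2

λ' = (4−√20)/2 ≈ -0.236068.
#1 (5,24): internal coord 5 + (24)·λ' = -0.665631; -0.665631 ∉ [-0.6, 0.4) → out
#2 (6,24): internal coord 6 + (24)·λ' = +0.334369; +0.334369 ∈ [-0.6, 0.4) → IN Λ
#3 (-2,-12): internal coord -2 + (-12)·λ' = +0.832816; +0.832816 ∉ [-0.6, 0.4) → out
#4 (1,20): internal coord 1 + (20)·λ' = -3.721360; -3.721360 ∉ [-0.6, 0.4) → out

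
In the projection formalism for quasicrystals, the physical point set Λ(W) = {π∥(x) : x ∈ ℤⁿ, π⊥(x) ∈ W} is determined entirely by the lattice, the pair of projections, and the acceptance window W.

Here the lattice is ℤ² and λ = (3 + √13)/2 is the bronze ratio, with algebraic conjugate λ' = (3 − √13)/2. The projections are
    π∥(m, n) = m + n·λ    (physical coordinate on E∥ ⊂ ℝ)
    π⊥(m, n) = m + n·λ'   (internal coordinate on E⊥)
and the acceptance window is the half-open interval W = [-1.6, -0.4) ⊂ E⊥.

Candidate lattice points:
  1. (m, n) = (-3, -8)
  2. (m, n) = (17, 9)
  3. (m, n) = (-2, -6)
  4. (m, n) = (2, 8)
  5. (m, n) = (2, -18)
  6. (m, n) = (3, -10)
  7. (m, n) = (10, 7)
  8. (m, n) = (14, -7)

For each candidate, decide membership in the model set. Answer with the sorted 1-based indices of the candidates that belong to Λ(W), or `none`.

Numerically λ ≈ 3.30278 and λ' = −1/λ ≈ -0.30278.
[1] lift (-3,-8): star map gives -0.57779; window check -1.6 ≤ -0.57779 < -0.4 is true → IN Λ
[2] lift (17,9): star map gives 14.27502; window check -1.6 ≤ 14.27502 < -0.4 is false → out
[3] lift (-2,-6): star map gives -0.18335; window check -1.6 ≤ -0.18335 < -0.4 is false → out
[4] lift (2,8): star map gives -0.42221; window check -1.6 ≤ -0.42221 < -0.4 is true → IN Λ
[5] lift (2,-18): star map gives 7.44996; window check -1.6 ≤ 7.44996 < -0.4 is false → out
[6] lift (3,-10): star map gives 6.02776; window check -1.6 ≤ 6.02776 < -0.4 is false → out
[7] lift (10,7): star map gives 7.88057; window check -1.6 ≤ 7.88057 < -0.4 is false → out
[8] lift (14,-7): star map gives 16.11943; window check -1.6 ≤ 16.11943 < -0.4 is false → out

1, 4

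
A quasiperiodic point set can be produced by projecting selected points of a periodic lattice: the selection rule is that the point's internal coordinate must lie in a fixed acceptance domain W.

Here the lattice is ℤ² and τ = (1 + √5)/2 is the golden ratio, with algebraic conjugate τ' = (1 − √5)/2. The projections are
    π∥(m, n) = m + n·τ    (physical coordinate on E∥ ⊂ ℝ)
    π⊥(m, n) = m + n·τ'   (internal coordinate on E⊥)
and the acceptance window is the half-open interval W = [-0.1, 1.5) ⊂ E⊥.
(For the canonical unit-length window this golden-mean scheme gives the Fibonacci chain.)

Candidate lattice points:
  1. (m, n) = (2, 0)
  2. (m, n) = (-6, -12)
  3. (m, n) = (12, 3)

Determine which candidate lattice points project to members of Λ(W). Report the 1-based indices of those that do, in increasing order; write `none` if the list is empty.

2

τ' = (1−√5)/2 ≈ -0.6180.
#1 (2,0): internal coord 2 + (0)·τ' = +2.0000; +2.0000 ∉ [-0.1, 1.5) → out
#2 (-6,-12): internal coord -6 + (-12)·τ' = +1.4164; +1.4164 ∈ [-0.1, 1.5) → IN Λ
#3 (12,3): internal coord 12 + (3)·τ' = +10.1459; +10.1459 ∉ [-0.1, 1.5) → out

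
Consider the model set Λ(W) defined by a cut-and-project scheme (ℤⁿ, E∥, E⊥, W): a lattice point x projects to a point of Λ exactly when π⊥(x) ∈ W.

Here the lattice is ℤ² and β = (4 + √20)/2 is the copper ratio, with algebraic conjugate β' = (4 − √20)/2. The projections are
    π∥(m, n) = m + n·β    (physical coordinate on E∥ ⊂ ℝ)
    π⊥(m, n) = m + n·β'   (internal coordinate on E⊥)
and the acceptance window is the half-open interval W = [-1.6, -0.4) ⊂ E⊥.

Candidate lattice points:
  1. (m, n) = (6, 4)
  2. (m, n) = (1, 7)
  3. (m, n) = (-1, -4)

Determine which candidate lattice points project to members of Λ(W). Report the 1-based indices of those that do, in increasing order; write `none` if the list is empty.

Compute β' = (4−√20)/2 = -0.23607, so π⊥(m,n) = m -0.23607·n.
candidate 1: (m,n)=(6,4) → π∥ = 6+4·β ≈ 22.94427, π⊥ = 6+4·β' ≈ 5.05573 ∉ [-1.6, -0.4) ⇒ out
candidate 2: (m,n)=(1,7) → π∥ = 1+7·β ≈ 30.65248, π⊥ = 1+7·β' ≈ -0.65248 ∈ [-1.6, -0.4) ⇒ IN Λ
candidate 3: (m,n)=(-1,-4) → π∥ = -1-4·β ≈ -17.94427, π⊥ = -1-4·β' ≈ -0.05573 ∉ [-1.6, -0.4) ⇒ out

2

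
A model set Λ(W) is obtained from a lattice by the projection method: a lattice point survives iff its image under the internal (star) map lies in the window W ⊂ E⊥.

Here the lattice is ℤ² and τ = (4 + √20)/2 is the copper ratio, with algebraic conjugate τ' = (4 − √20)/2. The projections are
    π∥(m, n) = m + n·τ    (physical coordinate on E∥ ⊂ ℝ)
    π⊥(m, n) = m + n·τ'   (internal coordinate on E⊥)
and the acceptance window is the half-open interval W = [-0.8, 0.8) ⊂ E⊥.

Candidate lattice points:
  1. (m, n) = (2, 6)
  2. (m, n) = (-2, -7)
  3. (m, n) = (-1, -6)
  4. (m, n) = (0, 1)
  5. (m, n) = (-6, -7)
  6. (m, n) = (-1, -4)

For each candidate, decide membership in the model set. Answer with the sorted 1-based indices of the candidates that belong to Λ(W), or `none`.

1, 2, 3, 4, 6

τ' = (4−√20)/2 ≈ -0.23607.
#1 (2,6): internal coord 2 + (6)·τ' = +0.58359; +0.58359 ∈ [-0.8, 0.8) → IN Λ
#2 (-2,-7): internal coord -2 + (-7)·τ' = -0.34752; -0.34752 ∈ [-0.8, 0.8) → IN Λ
#3 (-1,-6): internal coord -1 + (-6)·τ' = +0.41641; +0.41641 ∈ [-0.8, 0.8) → IN Λ
#4 (0,1): internal coord 0 + (1)·τ' = -0.23607; -0.23607 ∈ [-0.8, 0.8) → IN Λ
#5 (-6,-7): internal coord -6 + (-7)·τ' = -4.34752; -4.34752 ∉ [-0.8, 0.8) → out
#6 (-1,-4): internal coord -1 + (-4)·τ' = -0.05573; -0.05573 ∈ [-0.8, 0.8) → IN Λ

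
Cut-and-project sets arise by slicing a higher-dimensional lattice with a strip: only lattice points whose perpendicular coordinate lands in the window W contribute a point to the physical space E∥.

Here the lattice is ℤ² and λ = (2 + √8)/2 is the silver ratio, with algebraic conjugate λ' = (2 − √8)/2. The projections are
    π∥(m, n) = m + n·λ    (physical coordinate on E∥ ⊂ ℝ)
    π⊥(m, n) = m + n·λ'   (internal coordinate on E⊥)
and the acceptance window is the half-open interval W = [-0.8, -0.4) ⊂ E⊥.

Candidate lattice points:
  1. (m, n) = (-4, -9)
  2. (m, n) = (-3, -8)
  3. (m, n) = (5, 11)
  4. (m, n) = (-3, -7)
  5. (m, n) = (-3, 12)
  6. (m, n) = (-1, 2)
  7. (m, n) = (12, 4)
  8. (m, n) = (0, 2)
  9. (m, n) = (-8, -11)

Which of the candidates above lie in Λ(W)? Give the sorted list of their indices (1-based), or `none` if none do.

none

Numerically λ ≈ 2.414214 and λ' = −1/λ ≈ -0.414214.
[1] lift (-4,-9): star map gives -0.272078; window check -0.8 ≤ -0.272078 < -0.4 is false → out
[2] lift (-3,-8): star map gives 0.313708; window check -0.8 ≤ 0.313708 < -0.4 is false → out
[3] lift (5,11): star map gives 0.443651; window check -0.8 ≤ 0.443651 < -0.4 is false → out
[4] lift (-3,-7): star map gives -0.100505; window check -0.8 ≤ -0.100505 < -0.4 is false → out
[5] lift (-3,12): star map gives -7.970563; window check -0.8 ≤ -7.970563 < -0.4 is false → out
[6] lift (-1,2): star map gives -1.828427; window check -0.8 ≤ -1.828427 < -0.4 is false → out
[7] lift (12,4): star map gives 10.343146; window check -0.8 ≤ 10.343146 < -0.4 is false → out
[8] lift (0,2): star map gives -0.828427; window check -0.8 ≤ -0.828427 < -0.4 is false → out
[9] lift (-8,-11): star map gives -3.443651; window check -0.8 ≤ -3.443651 < -0.4 is false → out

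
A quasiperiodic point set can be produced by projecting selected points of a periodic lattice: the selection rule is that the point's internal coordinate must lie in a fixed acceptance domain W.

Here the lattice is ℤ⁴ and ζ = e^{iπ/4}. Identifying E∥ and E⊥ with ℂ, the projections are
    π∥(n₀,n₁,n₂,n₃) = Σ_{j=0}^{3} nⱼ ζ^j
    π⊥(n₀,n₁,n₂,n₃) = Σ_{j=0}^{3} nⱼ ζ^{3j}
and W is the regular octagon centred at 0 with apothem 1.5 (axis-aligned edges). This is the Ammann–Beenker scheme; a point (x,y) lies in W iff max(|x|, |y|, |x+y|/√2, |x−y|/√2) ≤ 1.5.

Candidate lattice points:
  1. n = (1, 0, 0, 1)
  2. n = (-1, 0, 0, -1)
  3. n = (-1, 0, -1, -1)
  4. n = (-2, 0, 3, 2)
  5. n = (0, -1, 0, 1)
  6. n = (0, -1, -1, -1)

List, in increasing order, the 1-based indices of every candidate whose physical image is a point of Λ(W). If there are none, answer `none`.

Internal map: ζ^{3j} for j=0..3 gives (1,0), (−√2/2,√2/2), (0,−1), (√2/2,√2/2).
#1 (1, 0, 0, 1): internal (1.70711, 0.70711); octagon support 1.70711 vs apothem 1.5 → ∉ W
#2 (-1, 0, 0, -1): internal (-1.70711, -0.70711); octagon support 1.70711 vs apothem 1.5 → ∉ W
#3 (-1, 0, -1, -1): internal (-1.70711, 0.29289); octagon support 1.70711 vs apothem 1.5 → ∉ W
#4 (-2, 0, 3, 2): internal (-0.58579, -1.58579); octagon support 1.58579 vs apothem 1.5 → ∉ W
#5 (0, -1, 0, 1): internal (1.41421, 0.00000); octagon support 1.41421 vs apothem 1.5 → ∈ W
#6 (0, -1, -1, -1): internal (0.00000, -0.41421); octagon support 0.41421 vs apothem 1.5 → ∈ W

5, 6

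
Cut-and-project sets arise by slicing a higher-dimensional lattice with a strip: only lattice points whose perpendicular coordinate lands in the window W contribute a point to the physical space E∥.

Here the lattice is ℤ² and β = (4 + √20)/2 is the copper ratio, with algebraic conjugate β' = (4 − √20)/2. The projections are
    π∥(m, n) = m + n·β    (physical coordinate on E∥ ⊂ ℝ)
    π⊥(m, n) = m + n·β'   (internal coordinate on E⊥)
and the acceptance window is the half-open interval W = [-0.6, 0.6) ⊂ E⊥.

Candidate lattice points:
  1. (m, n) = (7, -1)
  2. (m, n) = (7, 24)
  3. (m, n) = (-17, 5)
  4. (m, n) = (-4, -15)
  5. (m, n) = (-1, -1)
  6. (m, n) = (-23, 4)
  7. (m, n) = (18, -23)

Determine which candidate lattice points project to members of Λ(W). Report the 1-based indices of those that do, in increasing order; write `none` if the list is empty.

Numerically β ≈ 4.236068 and β' = −1/β ≈ -0.236068.
[1] lift (7,-1): star map gives 7.236068; window check -0.6 ≤ 7.236068 < 0.6 is false → out
[2] lift (7,24): star map gives 1.334369; window check -0.6 ≤ 1.334369 < 0.6 is false → out
[3] lift (-17,5): star map gives -18.180340; window check -0.6 ≤ -18.180340 < 0.6 is false → out
[4] lift (-4,-15): star map gives -0.458980; window check -0.6 ≤ -0.458980 < 0.6 is true → IN Λ
[5] lift (-1,-1): star map gives -0.763932; window check -0.6 ≤ -0.763932 < 0.6 is false → out
[6] lift (-23,4): star map gives -23.944272; window check -0.6 ≤ -23.944272 < 0.6 is false → out
[7] lift (18,-23): star map gives 23.429563; window check -0.6 ≤ 23.429563 < 0.6 is false → out

4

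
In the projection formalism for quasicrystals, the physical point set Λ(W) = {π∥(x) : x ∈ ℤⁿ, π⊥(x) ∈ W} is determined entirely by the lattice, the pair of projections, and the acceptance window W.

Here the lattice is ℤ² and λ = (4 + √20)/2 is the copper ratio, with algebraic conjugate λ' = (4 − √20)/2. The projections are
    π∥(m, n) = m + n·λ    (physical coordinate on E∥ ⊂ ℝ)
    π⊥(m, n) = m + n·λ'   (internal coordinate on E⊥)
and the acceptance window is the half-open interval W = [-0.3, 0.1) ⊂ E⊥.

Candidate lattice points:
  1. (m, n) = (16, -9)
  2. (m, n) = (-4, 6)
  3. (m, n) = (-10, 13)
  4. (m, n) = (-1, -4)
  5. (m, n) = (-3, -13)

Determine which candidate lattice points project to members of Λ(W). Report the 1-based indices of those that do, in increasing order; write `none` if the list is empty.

Numerically λ ≈ 4.23607 and λ' = −1/λ ≈ -0.23607.
#1 (16,-9): internal coord 16 + (-9)·λ' = +18.12461; +18.12461 ∉ [-0.3, 0.1) → out
#2 (-4,6): internal coord -4 + (6)·λ' = -5.41641; -5.41641 ∉ [-0.3, 0.1) → out
#3 (-10,13): internal coord -10 + (13)·λ' = -13.06888; -13.06888 ∉ [-0.3, 0.1) → out
#4 (-1,-4): internal coord -1 + (-4)·λ' = -0.05573; -0.05573 ∈ [-0.3, 0.1) → IN Λ
#5 (-3,-13): internal coord -3 + (-13)·λ' = +0.06888; +0.06888 ∈ [-0.3, 0.1) → IN Λ

4, 5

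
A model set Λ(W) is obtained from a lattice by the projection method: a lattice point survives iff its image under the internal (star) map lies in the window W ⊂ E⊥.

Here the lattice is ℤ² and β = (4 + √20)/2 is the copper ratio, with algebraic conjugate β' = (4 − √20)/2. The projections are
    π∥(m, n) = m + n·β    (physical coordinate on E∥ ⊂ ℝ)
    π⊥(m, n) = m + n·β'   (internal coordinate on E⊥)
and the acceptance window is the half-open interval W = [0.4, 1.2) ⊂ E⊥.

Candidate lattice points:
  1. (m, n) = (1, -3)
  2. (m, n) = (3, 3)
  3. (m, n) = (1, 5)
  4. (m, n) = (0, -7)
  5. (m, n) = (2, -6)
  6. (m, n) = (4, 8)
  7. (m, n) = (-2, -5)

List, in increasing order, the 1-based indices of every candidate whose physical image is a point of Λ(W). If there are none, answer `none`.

Numerically β ≈ 4.2361 and β' = −1/β ≈ -0.2361.
candidate 1: (m,n)=(1,-3) → π∥ = 1-3·β ≈ -11.7082, π⊥ = 1-3·β' ≈ 1.7082 ∉ [0.4, 1.2) ⇒ out
candidate 2: (m,n)=(3,3) → π∥ = 3+3·β ≈ 15.7082, π⊥ = 3+3·β' ≈ 2.2918 ∉ [0.4, 1.2) ⇒ out
candidate 3: (m,n)=(1,5) → π∥ = 1+5·β ≈ 22.1803, π⊥ = 1+5·β' ≈ -0.1803 ∉ [0.4, 1.2) ⇒ out
candidate 4: (m,n)=(0,-7) → π∥ = 0-7·β ≈ -29.6525, π⊥ = 0-7·β' ≈ 1.6525 ∉ [0.4, 1.2) ⇒ out
candidate 5: (m,n)=(2,-6) → π∥ = 2-6·β ≈ -23.4164, π⊥ = 2-6·β' ≈ 3.4164 ∉ [0.4, 1.2) ⇒ out
candidate 6: (m,n)=(4,8) → π∥ = 4+8·β ≈ 37.8885, π⊥ = 4+8·β' ≈ 2.1115 ∉ [0.4, 1.2) ⇒ out
candidate 7: (m,n)=(-2,-5) → π∥ = -2-5·β ≈ -23.1803, π⊥ = -2-5·β' ≈ -0.8197 ∉ [0.4, 1.2) ⇒ out

none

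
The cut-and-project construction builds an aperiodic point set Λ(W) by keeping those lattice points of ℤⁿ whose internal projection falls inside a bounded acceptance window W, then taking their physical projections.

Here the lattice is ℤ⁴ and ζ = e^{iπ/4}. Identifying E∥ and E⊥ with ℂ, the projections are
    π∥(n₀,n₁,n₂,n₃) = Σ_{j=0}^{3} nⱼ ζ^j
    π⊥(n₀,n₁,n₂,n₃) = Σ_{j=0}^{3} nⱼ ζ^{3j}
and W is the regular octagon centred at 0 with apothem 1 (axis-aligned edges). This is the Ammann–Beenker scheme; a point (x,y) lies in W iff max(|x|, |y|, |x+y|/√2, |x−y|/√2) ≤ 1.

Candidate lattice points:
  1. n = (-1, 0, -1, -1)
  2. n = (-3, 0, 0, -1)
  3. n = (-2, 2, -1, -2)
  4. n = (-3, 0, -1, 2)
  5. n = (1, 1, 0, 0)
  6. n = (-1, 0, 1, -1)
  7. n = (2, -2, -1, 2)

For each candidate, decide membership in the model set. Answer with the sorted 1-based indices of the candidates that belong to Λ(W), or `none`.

5

π⊥(n) = n₀ + n₁ζ³ + n₂ζ⁶ + n₃ζ⁹ where ζ = e^{iπ/4}.
candidate 1: n = (-1, 0, -1, -1) → π⊥ ≈ (-1.7071, +0.2929); max(|x|,|y|,|x±y|/√2) = 1.7071 > 1 ⇒ ∉ W
candidate 2: n = (-3, 0, 0, -1) → π⊥ ≈ (-3.7071, -0.7071); max(|x|,|y|,|x±y|/√2) = 3.7071 > 1 ⇒ ∉ W
candidate 3: n = (-2, 2, -1, -2) → π⊥ ≈ (-4.8284, +1.0000); max(|x|,|y|,|x±y|/√2) = 4.8284 > 1 ⇒ ∉ W
candidate 4: n = (-3, 0, -1, 2) → π⊥ ≈ (-1.5858, +2.4142); max(|x|,|y|,|x±y|/√2) = 2.8284 > 1 ⇒ ∉ W
candidate 5: n = (1, 1, 0, 0) → π⊥ ≈ (+0.2929, +0.7071); max(|x|,|y|,|x±y|/√2) = 0.7071 ≤ 1 ⇒ ∈ W
candidate 6: n = (-1, 0, 1, -1) → π⊥ ≈ (-1.7071, -1.7071); max(|x|,|y|,|x±y|/√2) = 2.4142 > 1 ⇒ ∉ W
candidate 7: n = (2, -2, -1, 2) → π⊥ ≈ (+4.8284, +1.0000); max(|x|,|y|,|x±y|/√2) = 4.8284 > 1 ⇒ ∉ W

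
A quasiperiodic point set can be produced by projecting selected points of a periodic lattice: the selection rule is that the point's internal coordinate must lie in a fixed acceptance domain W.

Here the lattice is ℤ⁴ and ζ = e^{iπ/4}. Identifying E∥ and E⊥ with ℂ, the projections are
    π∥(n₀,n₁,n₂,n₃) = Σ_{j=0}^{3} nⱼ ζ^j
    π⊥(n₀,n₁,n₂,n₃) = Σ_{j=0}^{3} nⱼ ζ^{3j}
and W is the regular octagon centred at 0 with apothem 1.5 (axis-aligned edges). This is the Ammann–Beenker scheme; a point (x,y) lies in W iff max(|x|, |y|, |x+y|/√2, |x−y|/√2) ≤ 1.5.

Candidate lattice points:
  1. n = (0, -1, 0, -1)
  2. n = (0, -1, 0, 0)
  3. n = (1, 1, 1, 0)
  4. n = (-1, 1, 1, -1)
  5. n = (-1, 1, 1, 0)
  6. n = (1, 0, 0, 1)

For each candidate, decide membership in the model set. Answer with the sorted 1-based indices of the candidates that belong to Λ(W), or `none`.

1, 2, 3

With ζ = e^{iπ/4} the internal vectors are ζ^0,ζ^3,ζ^6,ζ^9.
#1 (0, -1, 0, -1): internal (0.0000, -1.4142); octagon support 1.4142 vs apothem 1.5 → ∈ W
#2 (0, -1, 0, 0): internal (0.7071, -0.7071); octagon support 1.0000 vs apothem 1.5 → ∈ W
#3 (1, 1, 1, 0): internal (0.2929, -0.2929); octagon support 0.4142 vs apothem 1.5 → ∈ W
#4 (-1, 1, 1, -1): internal (-2.4142, -1.0000); octagon support 2.4142 vs apothem 1.5 → ∉ W
#5 (-1, 1, 1, 0): internal (-1.7071, -0.2929); octagon support 1.7071 vs apothem 1.5 → ∉ W
#6 (1, 0, 0, 1): internal (1.7071, 0.7071); octagon support 1.7071 vs apothem 1.5 → ∉ W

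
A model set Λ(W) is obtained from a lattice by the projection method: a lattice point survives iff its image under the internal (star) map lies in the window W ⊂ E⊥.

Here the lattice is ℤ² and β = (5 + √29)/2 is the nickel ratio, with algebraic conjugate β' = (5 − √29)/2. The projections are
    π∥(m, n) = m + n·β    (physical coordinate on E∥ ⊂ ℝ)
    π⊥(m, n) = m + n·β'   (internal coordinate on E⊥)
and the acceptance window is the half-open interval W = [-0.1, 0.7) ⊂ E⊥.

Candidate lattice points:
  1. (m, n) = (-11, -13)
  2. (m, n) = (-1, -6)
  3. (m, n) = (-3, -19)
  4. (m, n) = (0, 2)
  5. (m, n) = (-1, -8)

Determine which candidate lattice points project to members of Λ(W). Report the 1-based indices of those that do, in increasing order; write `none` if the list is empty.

2, 3, 5

Compute β' = (5−√29)/2 = -0.1926, so π⊥(m,n) = m -0.1926·n.
#1 (-11,-13): internal coord -11 + (-13)·β' = -8.4964; -8.4964 ∉ [-0.1, 0.7) → out
#2 (-1,-6): internal coord -1 + (-6)·β' = +0.1555; +0.1555 ∈ [-0.1, 0.7) → IN Λ
#3 (-3,-19): internal coord -3 + (-19)·β' = +0.6591; +0.6591 ∈ [-0.1, 0.7) → IN Λ
#4 (0,2): internal coord 0 + (2)·β' = -0.3852; -0.3852 ∉ [-0.1, 0.7) → out
#5 (-1,-8): internal coord -1 + (-8)·β' = +0.5407; +0.5407 ∈ [-0.1, 0.7) → IN Λ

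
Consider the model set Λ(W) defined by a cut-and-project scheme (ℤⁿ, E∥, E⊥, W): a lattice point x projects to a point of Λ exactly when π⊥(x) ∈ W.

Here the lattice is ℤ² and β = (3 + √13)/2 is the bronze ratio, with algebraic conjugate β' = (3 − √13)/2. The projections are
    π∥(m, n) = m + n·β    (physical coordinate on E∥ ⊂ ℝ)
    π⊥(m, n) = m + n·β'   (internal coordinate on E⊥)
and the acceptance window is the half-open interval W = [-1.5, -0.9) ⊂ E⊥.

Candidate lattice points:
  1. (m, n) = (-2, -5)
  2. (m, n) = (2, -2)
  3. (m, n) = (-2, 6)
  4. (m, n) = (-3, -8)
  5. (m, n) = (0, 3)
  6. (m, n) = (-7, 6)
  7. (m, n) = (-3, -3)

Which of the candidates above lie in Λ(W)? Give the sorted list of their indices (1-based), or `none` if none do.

5

β' = (3−√13)/2 ≈ -0.302776.
candidate 1: (m,n)=(-2,-5) → π∥ = -2-5·β ≈ -18.513878, π⊥ = -2-5·β' ≈ -0.486122 ∉ [-1.5, -0.9) ⇒ out
candidate 2: (m,n)=(2,-2) → π∥ = 2-2·β ≈ -4.605551, π⊥ = 2-2·β' ≈ 2.605551 ∉ [-1.5, -0.9) ⇒ out
candidate 3: (m,n)=(-2,6) → π∥ = -2+6·β ≈ 17.816654, π⊥ = -2+6·β' ≈ -3.816654 ∉ [-1.5, -0.9) ⇒ out
candidate 4: (m,n)=(-3,-8) → π∥ = -3-8·β ≈ -29.422205, π⊥ = -3-8·β' ≈ -0.577795 ∉ [-1.5, -0.9) ⇒ out
candidate 5: (m,n)=(0,3) → π∥ = 0+3·β ≈ 9.908327, π⊥ = 0+3·β' ≈ -0.908327 ∈ [-1.5, -0.9) ⇒ IN Λ
candidate 6: (m,n)=(-7,6) → π∥ = -7+6·β ≈ 12.816654, π⊥ = -7+6·β' ≈ -8.816654 ∉ [-1.5, -0.9) ⇒ out
candidate 7: (m,n)=(-3,-3) → π∥ = -3-3·β ≈ -12.908327, π⊥ = -3-3·β' ≈ -2.091673 ∉ [-1.5, -0.9) ⇒ out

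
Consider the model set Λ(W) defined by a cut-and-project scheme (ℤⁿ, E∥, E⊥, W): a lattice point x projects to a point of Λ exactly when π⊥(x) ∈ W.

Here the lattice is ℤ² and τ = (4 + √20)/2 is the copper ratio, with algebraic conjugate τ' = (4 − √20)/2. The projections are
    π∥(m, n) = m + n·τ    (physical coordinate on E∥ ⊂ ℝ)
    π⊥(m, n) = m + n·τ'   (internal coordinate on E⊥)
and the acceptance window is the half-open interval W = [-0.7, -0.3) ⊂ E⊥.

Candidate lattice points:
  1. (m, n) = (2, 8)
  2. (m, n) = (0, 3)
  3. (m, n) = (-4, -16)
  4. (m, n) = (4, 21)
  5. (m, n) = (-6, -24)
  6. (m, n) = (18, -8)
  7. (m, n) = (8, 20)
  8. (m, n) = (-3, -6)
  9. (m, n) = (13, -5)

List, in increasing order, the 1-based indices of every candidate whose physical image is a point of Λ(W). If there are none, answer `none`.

τ' = (4−√20)/2 ≈ -0.236068.
#1 (2,8): internal coord 2 + (8)·τ' = +0.111456; +0.111456 ∉ [-0.7, -0.3) → out
#2 (0,3): internal coord 0 + (3)·τ' = -0.708204; -0.708204 ∉ [-0.7, -0.3) → out
#3 (-4,-16): internal coord -4 + (-16)·τ' = -0.222912; -0.222912 ∉ [-0.7, -0.3) → out
#4 (4,21): internal coord 4 + (21)·τ' = -0.957428; -0.957428 ∉ [-0.7, -0.3) → out
#5 (-6,-24): internal coord -6 + (-24)·τ' = -0.334369; -0.334369 ∈ [-0.7, -0.3) → IN Λ
#6 (18,-8): internal coord 18 + (-8)·τ' = +19.888544; +19.888544 ∉ [-0.7, -0.3) → out
#7 (8,20): internal coord 8 + (20)·τ' = +3.278640; +3.278640 ∉ [-0.7, -0.3) → out
#8 (-3,-6): internal coord -3 + (-6)·τ' = -1.583592; -1.583592 ∉ [-0.7, -0.3) → out
#9 (13,-5): internal coord 13 + (-5)·τ' = +14.180340; +14.180340 ∉ [-0.7, -0.3) → out

5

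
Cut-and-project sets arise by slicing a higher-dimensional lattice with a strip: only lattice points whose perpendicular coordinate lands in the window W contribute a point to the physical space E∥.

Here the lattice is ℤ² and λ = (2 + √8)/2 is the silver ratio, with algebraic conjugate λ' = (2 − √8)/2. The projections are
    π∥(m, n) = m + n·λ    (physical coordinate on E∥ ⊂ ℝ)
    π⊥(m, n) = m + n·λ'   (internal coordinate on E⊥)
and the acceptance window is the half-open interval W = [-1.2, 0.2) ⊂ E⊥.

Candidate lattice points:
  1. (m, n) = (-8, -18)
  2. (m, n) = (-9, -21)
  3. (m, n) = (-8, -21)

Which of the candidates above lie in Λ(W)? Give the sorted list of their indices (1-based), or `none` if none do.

1, 2

λ' = (2−√8)/2 ≈ -0.414214.
[1] lift (-8,-18): star map gives -0.544156; window check -1.2 ≤ -0.544156 < 0.2 is true → IN Λ
[2] lift (-9,-21): star map gives -0.301515; window check -1.2 ≤ -0.301515 < 0.2 is true → IN Λ
[3] lift (-8,-21): star map gives 0.698485; window check -1.2 ≤ 0.698485 < 0.2 is false → out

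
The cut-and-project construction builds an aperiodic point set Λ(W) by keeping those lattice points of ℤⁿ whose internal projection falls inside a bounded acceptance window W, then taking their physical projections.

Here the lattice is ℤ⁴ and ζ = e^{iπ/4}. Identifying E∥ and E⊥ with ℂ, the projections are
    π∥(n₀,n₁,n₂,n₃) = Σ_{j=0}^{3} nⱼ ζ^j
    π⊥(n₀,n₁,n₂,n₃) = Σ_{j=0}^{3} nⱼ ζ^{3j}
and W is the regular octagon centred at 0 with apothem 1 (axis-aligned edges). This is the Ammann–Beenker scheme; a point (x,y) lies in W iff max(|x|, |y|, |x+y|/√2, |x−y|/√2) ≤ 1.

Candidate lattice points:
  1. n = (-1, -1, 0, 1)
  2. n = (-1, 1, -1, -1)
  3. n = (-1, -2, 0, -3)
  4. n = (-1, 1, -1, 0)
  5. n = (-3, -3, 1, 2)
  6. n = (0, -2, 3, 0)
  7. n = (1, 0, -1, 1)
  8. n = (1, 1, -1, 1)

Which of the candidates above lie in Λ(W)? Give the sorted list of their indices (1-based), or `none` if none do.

1

Internal map: ζ^{3j} for j=0..3 gives (1,0), (−√2/2,√2/2), (0,−1), (√2/2,√2/2).
#1 (-1, -1, 0, 1): internal (0.414214, 0.000000); octagon support 0.414214 vs apothem 1 → ∈ W
#2 (-1, 1, -1, -1): internal (-2.414214, 1.000000); octagon support 2.414214 vs apothem 1 → ∉ W
#3 (-1, -2, 0, -3): internal (-1.707107, -3.535534); octagon support 3.707107 vs apothem 1 → ∉ W
#4 (-1, 1, -1, 0): internal (-1.707107, 1.707107); octagon support 2.414214 vs apothem 1 → ∉ W
#5 (-3, -3, 1, 2): internal (0.535534, -1.707107); octagon support 1.707107 vs apothem 1 → ∉ W
#6 (0, -2, 3, 0): internal (1.414214, -4.414214); octagon support 4.414214 vs apothem 1 → ∉ W
#7 (1, 0, -1, 1): internal (1.707107, 1.707107); octagon support 2.414214 vs apothem 1 → ∉ W
#8 (1, 1, -1, 1): internal (1.000000, 2.414214); octagon support 2.414214 vs apothem 1 → ∉ W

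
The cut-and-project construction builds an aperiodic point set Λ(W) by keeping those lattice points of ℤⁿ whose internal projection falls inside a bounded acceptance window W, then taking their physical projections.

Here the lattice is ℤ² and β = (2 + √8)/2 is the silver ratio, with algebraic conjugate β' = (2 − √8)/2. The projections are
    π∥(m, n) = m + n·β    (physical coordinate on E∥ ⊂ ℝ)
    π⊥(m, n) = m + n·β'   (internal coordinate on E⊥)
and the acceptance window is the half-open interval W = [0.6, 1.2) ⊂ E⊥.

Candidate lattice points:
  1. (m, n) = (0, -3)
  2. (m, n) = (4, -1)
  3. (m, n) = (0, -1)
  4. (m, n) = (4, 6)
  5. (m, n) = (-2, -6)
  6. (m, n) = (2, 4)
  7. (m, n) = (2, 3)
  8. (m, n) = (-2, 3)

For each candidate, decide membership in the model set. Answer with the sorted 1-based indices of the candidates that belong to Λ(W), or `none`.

β' = (2−√8)/2 ≈ -0.4142.
[1] lift (0,-3): star map gives 1.2426; window check 0.6 ≤ 1.2426 < 1.2 is false → out
[2] lift (4,-1): star map gives 4.4142; window check 0.6 ≤ 4.4142 < 1.2 is false → out
[3] lift (0,-1): star map gives 0.4142; window check 0.6 ≤ 0.4142 < 1.2 is false → out
[4] lift (4,6): star map gives 1.5147; window check 0.6 ≤ 1.5147 < 1.2 is false → out
[5] lift (-2,-6): star map gives 0.4853; window check 0.6 ≤ 0.4853 < 1.2 is false → out
[6] lift (2,4): star map gives 0.3431; window check 0.6 ≤ 0.3431 < 1.2 is false → out
[7] lift (2,3): star map gives 0.7574; window check 0.6 ≤ 0.7574 < 1.2 is true → IN Λ
[8] lift (-2,3): star map gives -3.2426; window check 0.6 ≤ -3.2426 < 1.2 is false → out

7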